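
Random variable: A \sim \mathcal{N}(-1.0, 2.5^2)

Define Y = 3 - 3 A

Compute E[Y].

For Y = -3A + 3:
E[Y] = -3 * E[A] + 3
E[A] = -1.0 = -1
E[Y] = -3 * (-1) + 3 = 6

6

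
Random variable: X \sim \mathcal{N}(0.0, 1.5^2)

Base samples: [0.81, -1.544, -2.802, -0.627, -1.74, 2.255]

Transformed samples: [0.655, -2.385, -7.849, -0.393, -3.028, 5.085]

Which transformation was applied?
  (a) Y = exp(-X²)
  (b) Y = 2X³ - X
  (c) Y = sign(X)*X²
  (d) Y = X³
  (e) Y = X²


Checking option (c) Y = sign(X)*X²:
  X = 0.81 -> Y = 0.655 ✓
  X = -1.544 -> Y = -2.385 ✓
  X = -2.802 -> Y = -7.849 ✓
All samples match this transformation.

(c) sign(X)*X²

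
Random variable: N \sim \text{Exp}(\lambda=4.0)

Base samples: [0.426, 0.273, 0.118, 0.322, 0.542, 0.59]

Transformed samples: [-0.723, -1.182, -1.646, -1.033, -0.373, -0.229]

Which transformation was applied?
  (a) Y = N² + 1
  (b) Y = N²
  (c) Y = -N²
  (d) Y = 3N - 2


Checking option (d) Y = 3N - 2:
  N = 0.426 -> Y = -0.723 ✓
  N = 0.273 -> Y = -1.182 ✓
  N = 0.118 -> Y = -1.646 ✓
All samples match this transformation.

(d) 3N - 2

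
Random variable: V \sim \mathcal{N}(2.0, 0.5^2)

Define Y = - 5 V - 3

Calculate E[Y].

For Y = -5V - 3:
E[Y] = -5 * E[V] - 3
E[V] = 2.0 = 2
E[Y] = -5 * 2 - 3 = -13

-13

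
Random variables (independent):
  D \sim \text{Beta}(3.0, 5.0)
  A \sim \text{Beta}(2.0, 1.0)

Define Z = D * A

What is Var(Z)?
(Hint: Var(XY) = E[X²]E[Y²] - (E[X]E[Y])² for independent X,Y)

Var(XY) = E[X²]E[Y²] - (E[X]E[Y])²
E[D] = 0.375, Var(D) = 0.026041667
E[A] = 0.66666667, Var(A) = 0.055555556
E[D²] = 0.026041667 + 0.375² = 0.16666667
E[A²] = 0.055555556 + 0.66666667² = 0.5
Var(Z) = 0.16666667*0.5 - (0.375*0.66666667)²
= 0.083333333 - 0.0625 = 0.020833333

0.020833333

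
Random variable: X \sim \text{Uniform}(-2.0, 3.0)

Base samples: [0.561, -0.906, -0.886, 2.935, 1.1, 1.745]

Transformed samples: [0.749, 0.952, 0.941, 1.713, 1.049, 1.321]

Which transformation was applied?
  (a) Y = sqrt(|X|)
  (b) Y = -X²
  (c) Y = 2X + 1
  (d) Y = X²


Checking option (a) Y = sqrt(|X|):
  X = 0.561 -> Y = 0.749 ✓
  X = -0.906 -> Y = 0.952 ✓
  X = -0.886 -> Y = 0.941 ✓
All samples match this transformation.

(a) sqrt(|X|)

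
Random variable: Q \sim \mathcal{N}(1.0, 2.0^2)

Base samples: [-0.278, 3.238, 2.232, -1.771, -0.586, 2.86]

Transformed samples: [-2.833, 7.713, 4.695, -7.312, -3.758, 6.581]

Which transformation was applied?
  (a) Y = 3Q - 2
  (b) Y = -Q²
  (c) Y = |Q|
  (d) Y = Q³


Checking option (a) Y = 3Q - 2:
  Q = -0.278 -> Y = -2.833 ✓
  Q = 3.238 -> Y = 7.713 ✓
  Q = 2.232 -> Y = 4.695 ✓
All samples match this transformation.

(a) 3Q - 2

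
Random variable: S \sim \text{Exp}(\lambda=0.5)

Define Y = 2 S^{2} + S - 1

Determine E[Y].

E[Y] = 2*E[S²] + 1*E[S] - 1
E[S] = 2
E[S²] = Var(S) + (E[S])² = 4 + 4 = 8
E[Y] = 2*8 + 1*2 - 1 = 17

17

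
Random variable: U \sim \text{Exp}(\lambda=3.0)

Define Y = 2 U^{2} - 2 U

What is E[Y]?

E[Y] = 2*E[U²] - 2*E[U]
E[U] = 0.33333333
E[U²] = Var(U) + (E[U])² = 0.11111111 + 0.11111111 = 0.22222222
E[Y] = 2*0.22222222 - 2*0.33333333 = -0.22222222

-0.22222222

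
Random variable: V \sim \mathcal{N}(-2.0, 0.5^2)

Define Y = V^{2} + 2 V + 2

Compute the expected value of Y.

E[Y] = 1*E[V²] + 2*E[V] + 2
E[V] = -2
E[V²] = Var(V) + (E[V])² = 0.25 + 4 = 4.25
E[Y] = 1*4.25 + 2*(-2) + 2 = 2.25

2.25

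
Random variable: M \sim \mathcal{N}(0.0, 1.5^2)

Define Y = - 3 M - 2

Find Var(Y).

For Y = aM + b: Var(Y) = a² * Var(M)
Var(M) = 1.5^2 = 2.25
Var(Y) = (-3)² * 2.25 = 9 * 2.25 = 20.25

20.25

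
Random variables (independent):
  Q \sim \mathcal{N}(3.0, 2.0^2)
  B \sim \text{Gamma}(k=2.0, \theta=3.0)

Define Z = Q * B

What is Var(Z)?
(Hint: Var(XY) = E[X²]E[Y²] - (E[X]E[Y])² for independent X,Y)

Var(XY) = E[X²]E[Y²] - (E[X]E[Y])²
E[Q] = 3, Var(Q) = 4
E[B] = 6, Var(B) = 18
E[Q²] = 4 + 3² = 13
E[B²] = 18 + 6² = 54
Var(Z) = 13*54 - (3*6)²
= 702 - 324 = 378

378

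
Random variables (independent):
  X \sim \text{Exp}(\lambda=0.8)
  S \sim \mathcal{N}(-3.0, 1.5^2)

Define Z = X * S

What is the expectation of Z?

For independent RVs: E[XY] = E[X]*E[Y]
E[X] = 1.25
E[S] = -3
E[Z] = 1.25 * (-3) = -3.75

-3.75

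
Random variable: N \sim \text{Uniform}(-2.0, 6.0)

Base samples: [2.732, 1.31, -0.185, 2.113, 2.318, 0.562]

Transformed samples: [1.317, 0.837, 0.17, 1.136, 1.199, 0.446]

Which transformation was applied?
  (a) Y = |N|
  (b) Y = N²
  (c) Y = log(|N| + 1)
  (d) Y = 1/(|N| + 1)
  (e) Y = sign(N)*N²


Checking option (c) Y = log(|N| + 1):
  N = 2.732 -> Y = 1.317 ✓
  N = 1.31 -> Y = 0.837 ✓
  N = -0.185 -> Y = 0.17 ✓
All samples match this transformation.

(c) log(|N| + 1)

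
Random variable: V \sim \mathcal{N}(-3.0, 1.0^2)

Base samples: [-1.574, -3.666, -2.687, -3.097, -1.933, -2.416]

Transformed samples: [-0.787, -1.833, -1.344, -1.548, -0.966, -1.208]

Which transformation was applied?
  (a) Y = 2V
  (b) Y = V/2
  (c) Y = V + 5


Checking option (b) Y = V/2:
  V = -1.574 -> Y = -0.787 ✓
  V = -3.666 -> Y = -1.833 ✓
  V = -2.687 -> Y = -1.344 ✓
All samples match this transformation.

(b) V/2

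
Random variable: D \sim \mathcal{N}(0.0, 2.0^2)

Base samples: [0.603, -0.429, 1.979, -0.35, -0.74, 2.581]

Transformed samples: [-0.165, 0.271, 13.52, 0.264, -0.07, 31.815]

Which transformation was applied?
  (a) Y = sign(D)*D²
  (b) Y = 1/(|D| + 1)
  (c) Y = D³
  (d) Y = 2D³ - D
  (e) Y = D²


Checking option (d) Y = 2D³ - D:
  D = 0.603 -> Y = -0.165 ✓
  D = -0.429 -> Y = 0.271 ✓
  D = 1.979 -> Y = 13.52 ✓
All samples match this transformation.

(d) 2D³ - D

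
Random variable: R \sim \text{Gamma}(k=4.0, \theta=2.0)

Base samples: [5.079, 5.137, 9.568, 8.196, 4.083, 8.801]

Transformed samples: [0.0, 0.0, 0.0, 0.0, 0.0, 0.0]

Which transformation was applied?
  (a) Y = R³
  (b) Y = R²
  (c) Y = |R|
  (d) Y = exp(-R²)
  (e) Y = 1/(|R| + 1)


Checking option (d) Y = exp(-R²):
  R = 5.079 -> Y = 0.0 ✓
  R = 5.137 -> Y = 0.0 ✓
  R = 9.568 -> Y = 0.0 ✓
All samples match this transformation.

(d) exp(-R²)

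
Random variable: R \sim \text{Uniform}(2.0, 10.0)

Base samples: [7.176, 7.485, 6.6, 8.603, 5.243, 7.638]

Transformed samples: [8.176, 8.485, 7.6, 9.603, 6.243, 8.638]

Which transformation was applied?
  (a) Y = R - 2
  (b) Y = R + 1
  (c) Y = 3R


Checking option (b) Y = R + 1:
  R = 7.176 -> Y = 8.176 ✓
  R = 7.485 -> Y = 8.485 ✓
  R = 6.6 -> Y = 7.6 ✓
All samples match this transformation.

(b) R + 1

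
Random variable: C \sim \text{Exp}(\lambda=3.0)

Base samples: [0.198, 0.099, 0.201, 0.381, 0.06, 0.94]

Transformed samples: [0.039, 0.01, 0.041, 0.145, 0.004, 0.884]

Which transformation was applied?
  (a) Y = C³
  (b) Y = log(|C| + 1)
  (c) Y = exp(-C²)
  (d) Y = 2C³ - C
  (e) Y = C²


Checking option (e) Y = C²:
  C = 0.198 -> Y = 0.039 ✓
  C = 0.099 -> Y = 0.01 ✓
  C = 0.201 -> Y = 0.041 ✓
All samples match this transformation.

(e) C²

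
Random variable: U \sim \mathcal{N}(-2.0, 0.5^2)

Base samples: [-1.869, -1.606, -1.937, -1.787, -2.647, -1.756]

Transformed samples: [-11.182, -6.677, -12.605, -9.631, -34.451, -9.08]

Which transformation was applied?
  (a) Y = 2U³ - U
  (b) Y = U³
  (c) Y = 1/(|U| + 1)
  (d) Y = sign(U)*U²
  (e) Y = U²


Checking option (a) Y = 2U³ - U:
  U = -1.869 -> Y = -11.182 ✓
  U = -1.606 -> Y = -6.677 ✓
  U = -1.937 -> Y = -12.605 ✓
All samples match this transformation.

(a) 2U³ - U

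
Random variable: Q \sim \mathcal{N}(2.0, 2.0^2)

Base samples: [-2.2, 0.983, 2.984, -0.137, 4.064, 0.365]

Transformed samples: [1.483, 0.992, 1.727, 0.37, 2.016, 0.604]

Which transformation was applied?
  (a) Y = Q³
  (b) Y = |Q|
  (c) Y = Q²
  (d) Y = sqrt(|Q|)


Checking option (d) Y = sqrt(|Q|):
  Q = -2.2 -> Y = 1.483 ✓
  Q = 0.983 -> Y = 0.992 ✓
  Q = 2.984 -> Y = 1.727 ✓
All samples match this transformation.

(d) sqrt(|Q|)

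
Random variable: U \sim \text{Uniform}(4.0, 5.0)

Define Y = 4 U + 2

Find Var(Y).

For Y = aU + b: Var(Y) = a² * Var(U)
Var(U) = (5 - 4)^2/12 = 0.083333333
Var(Y) = 4² * 0.083333333 = 16 * 0.083333333 = 1.3333333

1.3333333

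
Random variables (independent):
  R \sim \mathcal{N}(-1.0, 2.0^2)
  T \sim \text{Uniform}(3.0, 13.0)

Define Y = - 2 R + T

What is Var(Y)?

For independent RVs: Var(aX + bY) = a²Var(X) + b²Var(Y)
Var(R) = 4
Var(T) = 8.3333333
Var(Y) = (-2)²*4 + 1²*8.3333333
= 4*4 + 1*8.3333333 = 24.333333

24.333333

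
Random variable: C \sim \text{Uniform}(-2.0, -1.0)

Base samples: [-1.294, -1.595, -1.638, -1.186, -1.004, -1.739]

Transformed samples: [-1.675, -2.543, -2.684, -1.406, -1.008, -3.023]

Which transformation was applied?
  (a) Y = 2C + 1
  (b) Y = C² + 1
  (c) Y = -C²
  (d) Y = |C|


Checking option (c) Y = -C²:
  C = -1.294 -> Y = -1.675 ✓
  C = -1.595 -> Y = -2.543 ✓
  C = -1.638 -> Y = -2.684 ✓
All samples match this transformation.

(c) -C²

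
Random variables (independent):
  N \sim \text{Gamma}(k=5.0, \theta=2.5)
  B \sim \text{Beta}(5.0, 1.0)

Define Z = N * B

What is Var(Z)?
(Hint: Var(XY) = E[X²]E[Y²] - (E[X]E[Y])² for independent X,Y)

Var(XY) = E[X²]E[Y²] - (E[X]E[Y])²
E[N] = 12.5, Var(N) = 31.25
E[B] = 0.83333333, Var(B) = 0.01984127
E[N²] = 31.25 + 12.5² = 187.5
E[B²] = 0.01984127 + 0.83333333² = 0.71428571
Var(Z) = 187.5*0.71428571 - (12.5*0.83333333)²
= 133.92857 - 108.50694 = 25.421627

25.421627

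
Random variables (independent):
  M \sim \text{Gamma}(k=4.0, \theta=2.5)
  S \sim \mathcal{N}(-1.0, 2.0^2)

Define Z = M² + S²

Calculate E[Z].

E[Z] = E[M²] + E[S²]
E[M²] = Var(M) + E[M]² = 25 + 100 = 125
E[S²] = Var(S) + E[S]² = 4 + 1 = 5
E[Z] = 125 + 5 = 130

130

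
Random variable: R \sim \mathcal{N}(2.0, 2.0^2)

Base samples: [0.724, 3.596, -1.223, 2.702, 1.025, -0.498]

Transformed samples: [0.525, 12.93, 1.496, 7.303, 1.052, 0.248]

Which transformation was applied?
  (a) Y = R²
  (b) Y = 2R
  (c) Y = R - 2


Checking option (a) Y = R²:
  R = 0.724 -> Y = 0.525 ✓
  R = 3.596 -> Y = 12.93 ✓
  R = -1.223 -> Y = 1.496 ✓
All samples match this transformation.

(a) R²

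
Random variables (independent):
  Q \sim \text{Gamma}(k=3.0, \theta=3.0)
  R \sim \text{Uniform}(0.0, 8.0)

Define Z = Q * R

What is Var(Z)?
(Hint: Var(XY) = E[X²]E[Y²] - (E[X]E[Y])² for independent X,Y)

Var(XY) = E[X²]E[Y²] - (E[X]E[Y])²
E[Q] = 9, Var(Q) = 27
E[R] = 4, Var(R) = 5.3333333
E[Q²] = 27 + 9² = 108
E[R²] = 5.3333333 + 4² = 21.333333
Var(Z) = 108*21.333333 - (9*4)²
= 2304 - 1296 = 1008

1008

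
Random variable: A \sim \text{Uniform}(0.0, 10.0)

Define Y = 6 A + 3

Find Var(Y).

For Y = aA + b: Var(Y) = a² * Var(A)
Var(A) = (10 - 0)^2/12 = 8.3333333
Var(Y) = 6² * 8.3333333 = 36 * 8.3333333 = 300

300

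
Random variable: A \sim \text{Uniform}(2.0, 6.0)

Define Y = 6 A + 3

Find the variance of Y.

For Y = aA + b: Var(Y) = a² * Var(A)
Var(A) = (6 - 2)^2/12 = 1.3333333
Var(Y) = 6² * 1.3333333 = 36 * 1.3333333 = 48

48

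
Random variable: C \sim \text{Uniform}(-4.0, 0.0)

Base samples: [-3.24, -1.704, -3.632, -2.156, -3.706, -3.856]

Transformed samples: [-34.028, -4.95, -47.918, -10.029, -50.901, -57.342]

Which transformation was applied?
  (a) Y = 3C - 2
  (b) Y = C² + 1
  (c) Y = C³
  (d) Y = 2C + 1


Checking option (c) Y = C³:
  C = -3.24 -> Y = -34.028 ✓
  C = -1.704 -> Y = -4.95 ✓
  C = -3.632 -> Y = -47.918 ✓
All samples match this transformation.

(c) C³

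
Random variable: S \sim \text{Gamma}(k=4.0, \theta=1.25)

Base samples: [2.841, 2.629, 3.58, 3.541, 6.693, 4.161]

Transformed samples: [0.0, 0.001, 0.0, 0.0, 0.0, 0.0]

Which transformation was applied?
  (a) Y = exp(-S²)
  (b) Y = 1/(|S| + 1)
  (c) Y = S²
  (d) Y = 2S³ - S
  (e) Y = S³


Checking option (a) Y = exp(-S²):
  S = 2.841 -> Y = 0.0 ✓
  S = 2.629 -> Y = 0.001 ✓
  S = 3.58 -> Y = 0.0 ✓
All samples match this transformation.

(a) exp(-S²)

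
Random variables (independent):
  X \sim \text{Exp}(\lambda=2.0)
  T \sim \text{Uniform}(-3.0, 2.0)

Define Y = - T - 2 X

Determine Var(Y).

For independent RVs: Var(aX + bY) = a²Var(X) + b²Var(Y)
Var(X) = 0.25
Var(T) = 2.0833333
Var(Y) = (-2)²*0.25 + (-1)²*2.0833333
= 4*0.25 + 1*2.0833333 = 3.0833333

3.0833333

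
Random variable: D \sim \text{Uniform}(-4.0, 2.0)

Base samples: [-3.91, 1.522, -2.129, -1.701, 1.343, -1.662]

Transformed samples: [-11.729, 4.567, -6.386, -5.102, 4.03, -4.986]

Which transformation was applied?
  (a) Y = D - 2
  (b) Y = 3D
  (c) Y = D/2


Checking option (b) Y = 3D:
  D = -3.91 -> Y = -11.729 ✓
  D = 1.522 -> Y = 4.567 ✓
  D = -2.129 -> Y = -6.386 ✓
All samples match this transformation.

(b) 3D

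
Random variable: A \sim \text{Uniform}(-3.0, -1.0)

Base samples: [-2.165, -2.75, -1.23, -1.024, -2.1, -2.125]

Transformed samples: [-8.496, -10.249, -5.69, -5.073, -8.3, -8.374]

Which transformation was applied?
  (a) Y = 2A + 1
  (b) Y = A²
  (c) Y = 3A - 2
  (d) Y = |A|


Checking option (c) Y = 3A - 2:
  A = -2.165 -> Y = -8.496 ✓
  A = -2.75 -> Y = -10.249 ✓
  A = -1.23 -> Y = -5.69 ✓
All samples match this transformation.

(c) 3A - 2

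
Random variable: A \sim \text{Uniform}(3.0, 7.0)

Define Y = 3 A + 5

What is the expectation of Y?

For Y = 3A + 5:
E[Y] = 3 * E[A] + 5
E[A] = (3 + 7)/2 = 5
E[Y] = 3 * 5 + 5 = 20

20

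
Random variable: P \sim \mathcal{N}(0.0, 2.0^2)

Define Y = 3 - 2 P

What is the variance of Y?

For Y = aP + b: Var(Y) = a² * Var(P)
Var(P) = 2.0^2 = 4
Var(Y) = (-2)² * 4 = 4 * 4 = 16

16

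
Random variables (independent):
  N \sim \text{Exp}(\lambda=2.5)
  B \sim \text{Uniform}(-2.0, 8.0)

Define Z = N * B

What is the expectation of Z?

For independent RVs: E[XY] = E[X]*E[Y]
E[N] = 0.4
E[B] = 3
E[Z] = 0.4 * 3 = 1.2

1.2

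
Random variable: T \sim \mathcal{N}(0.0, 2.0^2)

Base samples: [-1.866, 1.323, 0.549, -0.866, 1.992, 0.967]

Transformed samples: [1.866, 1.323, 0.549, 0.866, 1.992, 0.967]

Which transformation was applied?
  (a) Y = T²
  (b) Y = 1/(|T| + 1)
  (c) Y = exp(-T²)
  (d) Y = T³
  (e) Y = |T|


Checking option (e) Y = |T|:
  T = -1.866 -> Y = 1.866 ✓
  T = 1.323 -> Y = 1.323 ✓
  T = 0.549 -> Y = 0.549 ✓
All samples match this transformation.

(e) |T|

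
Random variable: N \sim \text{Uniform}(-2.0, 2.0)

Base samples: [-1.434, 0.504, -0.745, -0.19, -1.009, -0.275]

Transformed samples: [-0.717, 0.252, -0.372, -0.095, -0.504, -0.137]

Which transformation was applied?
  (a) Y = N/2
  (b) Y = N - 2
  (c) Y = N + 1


Checking option (a) Y = N/2:
  N = -1.434 -> Y = -0.717 ✓
  N = 0.504 -> Y = 0.252 ✓
  N = -0.745 -> Y = -0.372 ✓
All samples match this transformation.

(a) N/2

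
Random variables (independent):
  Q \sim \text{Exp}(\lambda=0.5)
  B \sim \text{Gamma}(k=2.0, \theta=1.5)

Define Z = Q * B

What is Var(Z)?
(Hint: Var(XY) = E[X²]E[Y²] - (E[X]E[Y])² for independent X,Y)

Var(XY) = E[X²]E[Y²] - (E[X]E[Y])²
E[Q] = 2, Var(Q) = 4
E[B] = 3, Var(B) = 4.5
E[Q²] = 4 + 2² = 8
E[B²] = 4.5 + 3² = 13.5
Var(Z) = 8*13.5 - (2*3)²
= 108 - 36 = 72

72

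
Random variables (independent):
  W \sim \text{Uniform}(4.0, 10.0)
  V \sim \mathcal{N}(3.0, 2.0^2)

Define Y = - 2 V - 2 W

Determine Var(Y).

For independent RVs: Var(aX + bY) = a²Var(X) + b²Var(Y)
Var(W) = 3
Var(V) = 4
Var(Y) = (-2)²*3 + (-2)²*4
= 4*3 + 4*4 = 28

28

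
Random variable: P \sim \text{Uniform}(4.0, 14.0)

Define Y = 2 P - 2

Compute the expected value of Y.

For Y = 2P - 2:
E[Y] = 2 * E[P] - 2
E[P] = (4 + 14)/2 = 9
E[Y] = 2 * 9 - 2 = 16

16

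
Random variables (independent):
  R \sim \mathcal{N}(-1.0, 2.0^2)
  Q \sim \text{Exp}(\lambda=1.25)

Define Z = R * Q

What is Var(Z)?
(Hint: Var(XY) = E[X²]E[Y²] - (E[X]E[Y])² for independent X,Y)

Var(XY) = E[X²]E[Y²] - (E[X]E[Y])²
E[R] = -1, Var(R) = 4
E[Q] = 0.8, Var(Q) = 0.64
E[R²] = 4 + (-1)² = 5
E[Q²] = 0.64 + 0.8² = 1.28
Var(Z) = 5*1.28 - (-1*0.8)²
= 6.4 - 0.64 = 5.76

5.76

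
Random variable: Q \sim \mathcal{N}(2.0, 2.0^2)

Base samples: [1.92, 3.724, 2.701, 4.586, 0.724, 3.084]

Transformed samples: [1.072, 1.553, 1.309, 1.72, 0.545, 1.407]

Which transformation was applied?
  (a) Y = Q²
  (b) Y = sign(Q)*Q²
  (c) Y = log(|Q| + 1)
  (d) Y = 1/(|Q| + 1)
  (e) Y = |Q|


Checking option (c) Y = log(|Q| + 1):
  Q = 1.92 -> Y = 1.072 ✓
  Q = 3.724 -> Y = 1.553 ✓
  Q = 2.701 -> Y = 1.309 ✓
All samples match this transformation.

(c) log(|Q| + 1)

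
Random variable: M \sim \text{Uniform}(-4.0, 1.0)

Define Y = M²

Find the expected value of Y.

E[M²] = Var(M) + (E[M])² = 2.0833333 + 2.25 = 4.3333333

4.3333333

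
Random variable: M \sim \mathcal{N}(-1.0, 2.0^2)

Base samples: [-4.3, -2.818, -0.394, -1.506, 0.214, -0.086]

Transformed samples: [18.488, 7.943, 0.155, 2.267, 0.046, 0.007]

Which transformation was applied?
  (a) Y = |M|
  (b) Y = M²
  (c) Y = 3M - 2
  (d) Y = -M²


Checking option (b) Y = M²:
  M = -4.3 -> Y = 18.488 ✓
  M = -2.818 -> Y = 7.943 ✓
  M = -0.394 -> Y = 0.155 ✓
All samples match this transformation.

(b) M²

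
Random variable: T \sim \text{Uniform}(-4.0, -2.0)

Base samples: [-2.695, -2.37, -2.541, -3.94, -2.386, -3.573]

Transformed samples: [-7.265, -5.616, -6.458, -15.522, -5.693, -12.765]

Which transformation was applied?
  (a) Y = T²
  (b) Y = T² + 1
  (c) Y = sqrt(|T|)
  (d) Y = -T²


Checking option (d) Y = -T²:
  T = -2.695 -> Y = -7.265 ✓
  T = -2.37 -> Y = -5.616 ✓
  T = -2.541 -> Y = -6.458 ✓
All samples match this transformation.

(d) -T²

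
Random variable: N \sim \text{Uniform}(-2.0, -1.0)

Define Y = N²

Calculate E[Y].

E[N²] = Var(N) + (E[N])² = 0.083333333 + 2.25 = 2.3333333

2.3333333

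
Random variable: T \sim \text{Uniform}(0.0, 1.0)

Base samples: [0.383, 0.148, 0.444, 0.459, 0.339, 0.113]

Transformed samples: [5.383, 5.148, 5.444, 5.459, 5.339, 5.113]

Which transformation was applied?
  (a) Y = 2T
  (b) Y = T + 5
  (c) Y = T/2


Checking option (b) Y = T + 5:
  T = 0.383 -> Y = 5.383 ✓
  T = 0.148 -> Y = 5.148 ✓
  T = 0.444 -> Y = 5.444 ✓
All samples match this transformation.

(b) T + 5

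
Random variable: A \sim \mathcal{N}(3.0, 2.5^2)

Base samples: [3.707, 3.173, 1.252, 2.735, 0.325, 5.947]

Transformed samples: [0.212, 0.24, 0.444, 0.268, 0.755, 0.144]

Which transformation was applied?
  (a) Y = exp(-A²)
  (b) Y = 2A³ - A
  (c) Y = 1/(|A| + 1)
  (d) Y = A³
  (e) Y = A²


Checking option (c) Y = 1/(|A| + 1):
  A = 3.707 -> Y = 0.212 ✓
  A = 3.173 -> Y = 0.24 ✓
  A = 1.252 -> Y = 0.444 ✓
All samples match this transformation.

(c) 1/(|A| + 1)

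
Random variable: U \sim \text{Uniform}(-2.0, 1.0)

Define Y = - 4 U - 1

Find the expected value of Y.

For Y = -4U - 1:
E[Y] = -4 * E[U] - 1
E[U] = (-2 + 1)/2 = -0.5
E[Y] = -4 * (-0.5) - 1 = 1

1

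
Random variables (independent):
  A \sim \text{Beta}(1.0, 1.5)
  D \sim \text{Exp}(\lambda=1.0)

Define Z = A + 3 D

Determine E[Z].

E[Z] = 1*E[A] + 3*E[D]
E[A] = 0.4
E[D] = 1
E[Z] = 1*0.4 + 3*1 = 3.4

3.4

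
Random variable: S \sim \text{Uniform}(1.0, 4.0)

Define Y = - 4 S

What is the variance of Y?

For Y = aS + b: Var(Y) = a² * Var(S)
Var(S) = (4 - 1)^2/12 = 0.75
Var(Y) = (-4)² * 0.75 = 16 * 0.75 = 12

12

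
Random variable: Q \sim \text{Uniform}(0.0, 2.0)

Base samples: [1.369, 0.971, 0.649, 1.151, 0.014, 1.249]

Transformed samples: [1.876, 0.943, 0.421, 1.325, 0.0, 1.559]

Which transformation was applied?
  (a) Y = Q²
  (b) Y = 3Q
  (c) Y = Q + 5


Checking option (a) Y = Q²:
  Q = 1.369 -> Y = 1.876 ✓
  Q = 0.971 -> Y = 0.943 ✓
  Q = 0.649 -> Y = 0.421 ✓
All samples match this transformation.

(a) Q²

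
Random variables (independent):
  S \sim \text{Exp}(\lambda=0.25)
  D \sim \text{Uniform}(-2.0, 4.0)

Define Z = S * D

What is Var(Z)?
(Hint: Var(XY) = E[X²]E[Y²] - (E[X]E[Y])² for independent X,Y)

Var(XY) = E[X²]E[Y²] - (E[X]E[Y])²
E[S] = 4, Var(S) = 16
E[D] = 1, Var(D) = 3
E[S²] = 16 + 4² = 32
E[D²] = 3 + 1² = 4
Var(Z) = 32*4 - (4*1)²
= 128 - 16 = 112

112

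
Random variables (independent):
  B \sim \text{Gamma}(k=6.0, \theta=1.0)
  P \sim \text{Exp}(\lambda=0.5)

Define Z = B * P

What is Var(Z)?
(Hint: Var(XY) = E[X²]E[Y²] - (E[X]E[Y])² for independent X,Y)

Var(XY) = E[X²]E[Y²] - (E[X]E[Y])²
E[B] = 6, Var(B) = 6
E[P] = 2, Var(P) = 4
E[B²] = 6 + 6² = 42
E[P²] = 4 + 2² = 8
Var(Z) = 42*8 - (6*2)²
= 336 - 144 = 192

192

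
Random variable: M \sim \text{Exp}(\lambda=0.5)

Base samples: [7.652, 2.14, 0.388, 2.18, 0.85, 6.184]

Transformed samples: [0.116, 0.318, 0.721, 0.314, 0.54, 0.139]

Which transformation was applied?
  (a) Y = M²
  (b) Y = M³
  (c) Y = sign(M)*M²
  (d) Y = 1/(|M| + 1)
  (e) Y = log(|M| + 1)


Checking option (d) Y = 1/(|M| + 1):
  M = 7.652 -> Y = 0.116 ✓
  M = 2.14 -> Y = 0.318 ✓
  M = 0.388 -> Y = 0.721 ✓
All samples match this transformation.

(d) 1/(|M| + 1)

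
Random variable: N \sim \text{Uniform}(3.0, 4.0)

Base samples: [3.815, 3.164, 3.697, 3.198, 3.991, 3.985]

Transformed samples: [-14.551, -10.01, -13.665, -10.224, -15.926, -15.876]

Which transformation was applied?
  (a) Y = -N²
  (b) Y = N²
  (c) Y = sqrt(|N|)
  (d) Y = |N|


Checking option (a) Y = -N²:
  N = 3.815 -> Y = -14.551 ✓
  N = 3.164 -> Y = -10.01 ✓
  N = 3.697 -> Y = -13.665 ✓
All samples match this transformation.

(a) -N²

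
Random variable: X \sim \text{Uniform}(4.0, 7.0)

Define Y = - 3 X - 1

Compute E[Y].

For Y = -3X - 1:
E[Y] = -3 * E[X] - 1
E[X] = (4 + 7)/2 = 5.5
E[Y] = -3 * 5.5 - 1 = -17.5

-17.5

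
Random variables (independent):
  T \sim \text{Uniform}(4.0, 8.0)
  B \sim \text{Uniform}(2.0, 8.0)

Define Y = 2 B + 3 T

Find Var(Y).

For independent RVs: Var(aX + bY) = a²Var(X) + b²Var(Y)
Var(T) = 1.3333333
Var(B) = 3
Var(Y) = 3²*1.3333333 + 2²*3
= 9*1.3333333 + 4*3 = 24

24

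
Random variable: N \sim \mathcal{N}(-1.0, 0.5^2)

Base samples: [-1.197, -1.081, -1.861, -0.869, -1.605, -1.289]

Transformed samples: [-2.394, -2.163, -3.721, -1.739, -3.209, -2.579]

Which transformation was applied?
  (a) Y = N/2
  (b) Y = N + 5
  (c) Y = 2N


Checking option (c) Y = 2N:
  N = -1.197 -> Y = -2.394 ✓
  N = -1.081 -> Y = -2.163 ✓
  N = -1.861 -> Y = -3.721 ✓
All samples match this transformation.

(c) 2N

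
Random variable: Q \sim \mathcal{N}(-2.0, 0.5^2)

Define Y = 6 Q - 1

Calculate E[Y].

For Y = 6Q - 1:
E[Y] = 6 * E[Q] - 1
E[Q] = -2.0 = -2
E[Y] = 6 * (-2) - 1 = -13

-13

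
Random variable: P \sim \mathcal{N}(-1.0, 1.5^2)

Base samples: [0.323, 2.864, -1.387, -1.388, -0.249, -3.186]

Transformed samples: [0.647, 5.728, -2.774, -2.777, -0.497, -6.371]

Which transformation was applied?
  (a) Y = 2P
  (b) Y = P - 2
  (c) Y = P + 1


Checking option (a) Y = 2P:
  P = 0.323 -> Y = 0.647 ✓
  P = 2.864 -> Y = 5.728 ✓
  P = -1.387 -> Y = -2.774 ✓
All samples match this transformation.

(a) 2P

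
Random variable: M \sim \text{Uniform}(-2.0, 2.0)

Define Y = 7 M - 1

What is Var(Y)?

For Y = aM + b: Var(Y) = a² * Var(M)
Var(M) = (2 + 2)^2/12 = 1.3333333
Var(Y) = 7² * 1.3333333 = 49 * 1.3333333 = 65.333333

65.333333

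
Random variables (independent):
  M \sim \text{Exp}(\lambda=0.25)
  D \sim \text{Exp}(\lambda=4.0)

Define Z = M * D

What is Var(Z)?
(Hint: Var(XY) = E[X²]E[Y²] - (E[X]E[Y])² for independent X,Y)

Var(XY) = E[X²]E[Y²] - (E[X]E[Y])²
E[M] = 4, Var(M) = 16
E[D] = 0.25, Var(D) = 0.0625
E[M²] = 16 + 4² = 32
E[D²] = 0.0625 + 0.25² = 0.125
Var(Z) = 32*0.125 - (4*0.25)²
= 4 - 1 = 3

3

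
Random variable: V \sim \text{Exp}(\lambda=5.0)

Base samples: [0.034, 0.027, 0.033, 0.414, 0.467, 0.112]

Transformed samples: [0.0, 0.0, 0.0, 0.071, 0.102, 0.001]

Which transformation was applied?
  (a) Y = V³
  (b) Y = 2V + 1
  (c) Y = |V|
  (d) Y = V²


Checking option (a) Y = V³:
  V = 0.034 -> Y = 0.0 ✓
  V = 0.027 -> Y = 0.0 ✓
  V = 0.033 -> Y = 0.0 ✓
All samples match this transformation.

(a) V³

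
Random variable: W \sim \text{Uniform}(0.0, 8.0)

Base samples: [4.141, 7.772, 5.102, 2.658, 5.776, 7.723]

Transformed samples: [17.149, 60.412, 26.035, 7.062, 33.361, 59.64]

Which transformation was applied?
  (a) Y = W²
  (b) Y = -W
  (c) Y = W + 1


Checking option (a) Y = W²:
  W = 4.141 -> Y = 17.149 ✓
  W = 7.772 -> Y = 60.412 ✓
  W = 5.102 -> Y = 26.035 ✓
All samples match this transformation.

(a) W²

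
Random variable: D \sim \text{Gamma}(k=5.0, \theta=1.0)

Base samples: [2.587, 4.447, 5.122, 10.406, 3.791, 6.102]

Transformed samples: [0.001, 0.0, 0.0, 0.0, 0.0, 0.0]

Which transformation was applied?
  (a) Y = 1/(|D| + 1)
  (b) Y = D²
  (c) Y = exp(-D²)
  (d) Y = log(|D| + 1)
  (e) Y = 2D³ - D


Checking option (c) Y = exp(-D²):
  D = 2.587 -> Y = 0.001 ✓
  D = 4.447 -> Y = 0.0 ✓
  D = 5.122 -> Y = 0.0 ✓
All samples match this transformation.

(c) exp(-D²)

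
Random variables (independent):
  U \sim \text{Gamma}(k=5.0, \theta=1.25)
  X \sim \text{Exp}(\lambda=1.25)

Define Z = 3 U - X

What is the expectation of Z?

E[Z] = 3*E[U] - 1*E[X]
E[U] = 6.25
E[X] = 0.8
E[Z] = 3*6.25 - 1*0.8 = 17.95

17.95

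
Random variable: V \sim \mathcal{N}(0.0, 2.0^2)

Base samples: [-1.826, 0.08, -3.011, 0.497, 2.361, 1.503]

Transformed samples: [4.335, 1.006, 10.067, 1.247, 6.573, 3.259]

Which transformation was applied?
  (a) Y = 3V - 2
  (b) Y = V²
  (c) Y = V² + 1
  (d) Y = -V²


Checking option (c) Y = V² + 1:
  V = -1.826 -> Y = 4.335 ✓
  V = 0.08 -> Y = 1.006 ✓
  V = -3.011 -> Y = 10.067 ✓
All samples match this transformation.

(c) V² + 1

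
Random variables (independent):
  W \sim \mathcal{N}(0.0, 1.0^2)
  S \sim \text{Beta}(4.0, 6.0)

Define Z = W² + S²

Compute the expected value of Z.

E[Z] = E[W²] + E[S²]
E[W²] = Var(W) + E[W]² = 1 + 0 = 1
E[S²] = Var(S) + E[S]² = 0.021818182 + 0.16 = 0.18181818
E[Z] = 1 + 0.18181818 = 1.1818182

1.1818182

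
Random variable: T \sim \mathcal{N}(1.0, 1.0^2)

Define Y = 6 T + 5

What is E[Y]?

For Y = 6T + 5:
E[Y] = 6 * E[T] + 5
E[T] = 1.0 = 1
E[Y] = 6 * 1 + 5 = 11

11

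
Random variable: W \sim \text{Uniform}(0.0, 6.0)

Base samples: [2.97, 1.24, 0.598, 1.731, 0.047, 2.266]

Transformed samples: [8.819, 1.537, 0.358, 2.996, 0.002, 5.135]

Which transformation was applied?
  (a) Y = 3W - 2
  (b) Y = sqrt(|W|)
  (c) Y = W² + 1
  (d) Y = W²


Checking option (d) Y = W²:
  W = 2.97 -> Y = 8.819 ✓
  W = 1.24 -> Y = 1.537 ✓
  W = 0.598 -> Y = 0.358 ✓
All samples match this transformation.

(d) W²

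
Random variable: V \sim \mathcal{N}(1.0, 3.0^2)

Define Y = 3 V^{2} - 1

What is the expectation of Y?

E[Y] = 3*E[V²] - 1
E[V] = 1
E[V²] = Var(V) + (E[V])² = 9 + 1 = 10
E[Y] = 3*10 - 1 = 29

29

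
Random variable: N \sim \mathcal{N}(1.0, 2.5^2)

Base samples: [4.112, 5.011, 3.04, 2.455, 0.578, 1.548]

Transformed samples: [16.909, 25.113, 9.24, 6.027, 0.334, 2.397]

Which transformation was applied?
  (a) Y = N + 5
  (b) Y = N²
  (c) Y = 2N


Checking option (b) Y = N²:
  N = 4.112 -> Y = 16.909 ✓
  N = 5.011 -> Y = 25.113 ✓
  N = 3.04 -> Y = 9.24 ✓
All samples match this transformation.

(b) N²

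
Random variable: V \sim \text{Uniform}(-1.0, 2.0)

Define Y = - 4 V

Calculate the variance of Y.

For Y = aV + b: Var(Y) = a² * Var(V)
Var(V) = (2 + 1)^2/12 = 0.75
Var(Y) = (-4)² * 0.75 = 16 * 0.75 = 12

12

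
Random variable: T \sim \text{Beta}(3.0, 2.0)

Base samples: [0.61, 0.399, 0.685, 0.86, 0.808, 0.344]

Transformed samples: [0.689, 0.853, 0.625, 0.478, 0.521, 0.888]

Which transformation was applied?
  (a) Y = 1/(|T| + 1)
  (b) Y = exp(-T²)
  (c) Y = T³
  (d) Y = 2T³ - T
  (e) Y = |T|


Checking option (b) Y = exp(-T²):
  T = 0.61 -> Y = 0.689 ✓
  T = 0.399 -> Y = 0.853 ✓
  T = 0.685 -> Y = 0.625 ✓
All samples match this transformation.

(b) exp(-T²)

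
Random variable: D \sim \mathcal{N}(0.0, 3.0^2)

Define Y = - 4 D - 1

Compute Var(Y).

For Y = aD + b: Var(Y) = a² * Var(D)
Var(D) = 3.0^2 = 9
Var(Y) = (-4)² * 9 = 16 * 9 = 144

144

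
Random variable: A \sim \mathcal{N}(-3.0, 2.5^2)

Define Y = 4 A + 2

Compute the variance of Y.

For Y = aA + b: Var(Y) = a² * Var(A)
Var(A) = 2.5^2 = 6.25
Var(Y) = 4² * 6.25 = 16 * 6.25 = 100

100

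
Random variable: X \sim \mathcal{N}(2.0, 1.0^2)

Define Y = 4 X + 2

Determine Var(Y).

For Y = aX + b: Var(Y) = a² * Var(X)
Var(X) = 1.0^2 = 1
Var(Y) = 4² * 1 = 16 * 1 = 16

16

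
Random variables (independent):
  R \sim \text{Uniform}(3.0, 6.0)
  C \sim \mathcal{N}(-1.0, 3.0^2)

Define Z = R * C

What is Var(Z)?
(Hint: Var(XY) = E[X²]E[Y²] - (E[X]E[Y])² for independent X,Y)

Var(XY) = E[X²]E[Y²] - (E[X]E[Y])²
E[R] = 4.5, Var(R) = 0.75
E[C] = -1, Var(C) = 9
E[R²] = 0.75 + 4.5² = 21
E[C²] = 9 + (-1)² = 10
Var(Z) = 21*10 - (4.5*(-1))²
= 210 - 20.25 = 189.75

189.75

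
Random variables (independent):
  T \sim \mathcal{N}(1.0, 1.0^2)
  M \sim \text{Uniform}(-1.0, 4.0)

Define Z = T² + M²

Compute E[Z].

E[Z] = E[T²] + E[M²]
E[T²] = Var(T) + E[T]² = 1 + 1 = 2
E[M²] = Var(M) + E[M]² = 2.0833333 + 2.25 = 4.3333333
E[Z] = 2 + 4.3333333 = 6.3333333

6.3333333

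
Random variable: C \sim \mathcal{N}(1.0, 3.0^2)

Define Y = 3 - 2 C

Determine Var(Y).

For Y = aC + b: Var(Y) = a² * Var(C)
Var(C) = 3.0^2 = 9
Var(Y) = (-2)² * 9 = 4 * 9 = 36

36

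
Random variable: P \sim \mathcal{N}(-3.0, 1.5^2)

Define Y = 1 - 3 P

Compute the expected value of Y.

For Y = -3P + 1:
E[Y] = -3 * E[P] + 1
E[P] = -3.0 = -3
E[Y] = -3 * (-3) + 1 = 10

10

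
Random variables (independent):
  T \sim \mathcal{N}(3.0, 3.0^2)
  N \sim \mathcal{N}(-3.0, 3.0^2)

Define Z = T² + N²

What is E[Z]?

E[Z] = E[T²] + E[N²]
E[T²] = Var(T) + E[T]² = 9 + 9 = 18
E[N²] = Var(N) + E[N]² = 9 + 9 = 18
E[Z] = 18 + 18 = 36

36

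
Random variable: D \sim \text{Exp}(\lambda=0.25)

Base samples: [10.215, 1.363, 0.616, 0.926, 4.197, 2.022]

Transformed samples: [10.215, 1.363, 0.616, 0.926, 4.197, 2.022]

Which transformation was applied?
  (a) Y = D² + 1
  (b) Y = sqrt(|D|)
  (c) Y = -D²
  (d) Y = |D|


Checking option (d) Y = |D|:
  D = 10.215 -> Y = 10.215 ✓
  D = 1.363 -> Y = 1.363 ✓
  D = 0.616 -> Y = 0.616 ✓
All samples match this transformation.

(d) |D|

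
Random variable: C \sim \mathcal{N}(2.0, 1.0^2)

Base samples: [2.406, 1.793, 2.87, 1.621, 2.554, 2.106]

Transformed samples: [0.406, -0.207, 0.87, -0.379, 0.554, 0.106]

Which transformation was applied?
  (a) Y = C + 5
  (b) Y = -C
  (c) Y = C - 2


Checking option (c) Y = C - 2:
  C = 2.406 -> Y = 0.406 ✓
  C = 1.793 -> Y = -0.207 ✓
  C = 2.87 -> Y = 0.87 ✓
All samples match this transformation.

(c) C - 2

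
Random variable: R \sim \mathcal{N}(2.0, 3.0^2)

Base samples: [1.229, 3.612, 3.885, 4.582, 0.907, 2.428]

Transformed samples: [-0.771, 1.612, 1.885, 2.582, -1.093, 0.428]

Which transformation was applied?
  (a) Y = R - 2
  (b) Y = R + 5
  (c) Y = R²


Checking option (a) Y = R - 2:
  R = 1.229 -> Y = -0.771 ✓
  R = 3.612 -> Y = 1.612 ✓
  R = 3.885 -> Y = 1.885 ✓
All samples match this transformation.

(a) R - 2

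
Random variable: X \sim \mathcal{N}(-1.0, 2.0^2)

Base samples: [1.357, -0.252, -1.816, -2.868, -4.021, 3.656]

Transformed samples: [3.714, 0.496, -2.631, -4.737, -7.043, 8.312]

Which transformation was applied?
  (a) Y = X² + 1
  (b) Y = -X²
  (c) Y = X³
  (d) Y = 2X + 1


Checking option (d) Y = 2X + 1:
  X = 1.357 -> Y = 3.714 ✓
  X = -0.252 -> Y = 0.496 ✓
  X = -1.816 -> Y = -2.631 ✓
All samples match this transformation.

(d) 2X + 1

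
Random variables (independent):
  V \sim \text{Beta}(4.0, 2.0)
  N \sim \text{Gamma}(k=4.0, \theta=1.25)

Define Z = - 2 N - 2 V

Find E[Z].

E[Z] = -2*E[V] - 2*E[N]
E[V] = 0.66666667
E[N] = 5
E[Z] = -2*0.66666667 - 2*5 = -11.333333

-11.333333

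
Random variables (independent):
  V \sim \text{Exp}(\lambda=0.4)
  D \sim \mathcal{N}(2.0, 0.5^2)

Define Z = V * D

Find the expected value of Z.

For independent RVs: E[XY] = E[X]*E[Y]
E[V] = 2.5
E[D] = 2
E[Z] = 2.5 * 2 = 5

5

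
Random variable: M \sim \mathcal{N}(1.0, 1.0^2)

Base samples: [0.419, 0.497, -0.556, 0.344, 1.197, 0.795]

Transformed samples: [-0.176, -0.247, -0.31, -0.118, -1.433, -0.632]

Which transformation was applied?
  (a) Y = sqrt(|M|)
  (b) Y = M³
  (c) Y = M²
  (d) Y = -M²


Checking option (d) Y = -M²:
  M = 0.419 -> Y = -0.176 ✓
  M = 0.497 -> Y = -0.247 ✓
  M = -0.556 -> Y = -0.31 ✓
All samples match this transformation.

(d) -M²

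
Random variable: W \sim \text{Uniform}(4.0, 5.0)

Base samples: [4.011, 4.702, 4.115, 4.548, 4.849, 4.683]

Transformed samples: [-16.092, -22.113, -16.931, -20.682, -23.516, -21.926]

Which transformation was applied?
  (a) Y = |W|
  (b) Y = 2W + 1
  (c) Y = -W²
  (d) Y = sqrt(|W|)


Checking option (c) Y = -W²:
  W = 4.011 -> Y = -16.092 ✓
  W = 4.702 -> Y = -22.113 ✓
  W = 4.115 -> Y = -16.931 ✓
All samples match this transformation.

(c) -W²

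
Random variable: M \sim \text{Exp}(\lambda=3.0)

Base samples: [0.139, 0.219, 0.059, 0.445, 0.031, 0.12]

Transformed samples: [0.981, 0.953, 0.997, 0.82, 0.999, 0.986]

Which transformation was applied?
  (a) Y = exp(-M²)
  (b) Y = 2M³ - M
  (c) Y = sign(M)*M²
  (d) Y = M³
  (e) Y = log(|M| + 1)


Checking option (a) Y = exp(-M²):
  M = 0.139 -> Y = 0.981 ✓
  M = 0.219 -> Y = 0.953 ✓
  M = 0.059 -> Y = 0.997 ✓
All samples match this transformation.

(a) exp(-M²)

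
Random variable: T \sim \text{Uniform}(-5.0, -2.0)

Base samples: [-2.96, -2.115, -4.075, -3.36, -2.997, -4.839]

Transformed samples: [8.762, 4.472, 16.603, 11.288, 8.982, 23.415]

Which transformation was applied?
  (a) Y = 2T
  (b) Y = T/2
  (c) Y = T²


Checking option (c) Y = T²:
  T = -2.96 -> Y = 8.762 ✓
  T = -2.115 -> Y = 4.472 ✓
  T = -4.075 -> Y = 16.603 ✓
All samples match this transformation.

(c) T²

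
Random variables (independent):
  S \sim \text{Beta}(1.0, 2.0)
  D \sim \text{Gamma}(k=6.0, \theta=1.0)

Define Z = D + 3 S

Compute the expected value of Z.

E[Z] = 3*E[S] + 1*E[D]
E[S] = 0.33333333
E[D] = 6
E[Z] = 3*0.33333333 + 1*6 = 7

7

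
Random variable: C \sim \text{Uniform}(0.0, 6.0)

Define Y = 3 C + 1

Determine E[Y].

For Y = 3C + 1:
E[Y] = 3 * E[C] + 1
E[C] = (0 + 6)/2 = 3
E[Y] = 3 * 3 + 1 = 10

10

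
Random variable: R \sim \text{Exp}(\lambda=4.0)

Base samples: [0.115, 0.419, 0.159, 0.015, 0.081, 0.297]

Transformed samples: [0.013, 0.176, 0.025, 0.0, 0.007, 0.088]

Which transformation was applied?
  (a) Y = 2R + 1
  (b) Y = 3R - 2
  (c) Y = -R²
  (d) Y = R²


Checking option (d) Y = R²:
  R = 0.115 -> Y = 0.013 ✓
  R = 0.419 -> Y = 0.176 ✓
  R = 0.159 -> Y = 0.025 ✓
All samples match this transformation.

(d) R²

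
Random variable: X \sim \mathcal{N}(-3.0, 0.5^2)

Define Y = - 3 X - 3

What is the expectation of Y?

For Y = -3X - 3:
E[Y] = -3 * E[X] - 3
E[X] = -3.0 = -3
E[Y] = -3 * (-3) - 3 = 6

6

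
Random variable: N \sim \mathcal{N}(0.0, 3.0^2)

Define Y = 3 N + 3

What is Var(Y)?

For Y = aN + b: Var(Y) = a² * Var(N)
Var(N) = 3.0^2 = 9
Var(Y) = 3² * 9 = 9 * 9 = 81

81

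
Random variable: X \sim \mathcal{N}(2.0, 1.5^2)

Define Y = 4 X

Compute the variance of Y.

For Y = aX + b: Var(Y) = a² * Var(X)
Var(X) = 1.5^2 = 2.25
Var(Y) = 4² * 2.25 = 16 * 2.25 = 36

36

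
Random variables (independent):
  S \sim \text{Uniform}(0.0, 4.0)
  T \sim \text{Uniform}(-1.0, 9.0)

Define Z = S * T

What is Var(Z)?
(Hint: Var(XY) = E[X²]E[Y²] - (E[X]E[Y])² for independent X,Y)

Var(XY) = E[X²]E[Y²] - (E[X]E[Y])²
E[S] = 2, Var(S) = 1.3333333
E[T] = 4, Var(T) = 8.3333333
E[S²] = 1.3333333 + 2² = 5.3333333
E[T²] = 8.3333333 + 4² = 24.333333
Var(Z) = 5.3333333*24.333333 - (2*4)²
= 129.77778 - 64 = 65.777778

65.777778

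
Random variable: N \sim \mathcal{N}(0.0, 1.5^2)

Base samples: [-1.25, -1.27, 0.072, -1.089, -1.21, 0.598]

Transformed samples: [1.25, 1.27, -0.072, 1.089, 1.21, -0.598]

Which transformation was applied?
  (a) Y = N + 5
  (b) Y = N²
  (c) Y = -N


Checking option (c) Y = -N:
  N = -1.25 -> Y = 1.25 ✓
  N = -1.27 -> Y = 1.27 ✓
  N = 0.072 -> Y = -0.072 ✓
All samples match this transformation.

(c) -N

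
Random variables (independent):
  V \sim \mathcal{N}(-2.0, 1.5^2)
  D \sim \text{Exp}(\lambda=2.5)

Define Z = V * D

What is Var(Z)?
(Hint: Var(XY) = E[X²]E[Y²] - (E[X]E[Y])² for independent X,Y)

Var(XY) = E[X²]E[Y²] - (E[X]E[Y])²
E[V] = -2, Var(V) = 2.25
E[D] = 0.4, Var(D) = 0.16
E[V²] = 2.25 + (-2)² = 6.25
E[D²] = 0.16 + 0.4² = 0.32
Var(Z) = 6.25*0.32 - (-2*0.4)²
= 2 - 0.64 = 1.36

1.36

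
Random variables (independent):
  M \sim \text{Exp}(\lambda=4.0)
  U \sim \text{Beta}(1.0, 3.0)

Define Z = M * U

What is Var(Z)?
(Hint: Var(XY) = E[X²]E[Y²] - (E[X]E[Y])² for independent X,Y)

Var(XY) = E[X²]E[Y²] - (E[X]E[Y])²
E[M] = 0.25, Var(M) = 0.0625
E[U] = 0.25, Var(U) = 0.0375
E[M²] = 0.0625 + 0.25² = 0.125
E[U²] = 0.0375 + 0.25² = 0.1
Var(Z) = 0.125*0.1 - (0.25*0.25)²
= 0.0125 - 0.00390625 = 0.00859375

0.00859375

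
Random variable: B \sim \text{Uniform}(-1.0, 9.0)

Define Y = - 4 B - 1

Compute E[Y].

For Y = -4B - 1:
E[Y] = -4 * E[B] - 1
E[B] = (-1 + 9)/2 = 4
E[Y] = -4 * 4 - 1 = -17

-17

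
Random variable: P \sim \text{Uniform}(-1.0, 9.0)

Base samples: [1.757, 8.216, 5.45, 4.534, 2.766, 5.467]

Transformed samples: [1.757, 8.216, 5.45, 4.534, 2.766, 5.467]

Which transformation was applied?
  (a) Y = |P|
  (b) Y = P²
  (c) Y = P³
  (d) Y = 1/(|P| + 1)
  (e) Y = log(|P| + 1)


Checking option (a) Y = |P|:
  P = 1.757 -> Y = 1.757 ✓
  P = 8.216 -> Y = 8.216 ✓
  P = 5.45 -> Y = 5.45 ✓
All samples match this transformation.

(a) |P|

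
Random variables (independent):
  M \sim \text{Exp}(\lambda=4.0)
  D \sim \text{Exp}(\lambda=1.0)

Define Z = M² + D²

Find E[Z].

E[Z] = E[M²] + E[D²]
E[M²] = Var(M) + E[M]² = 0.0625 + 0.0625 = 0.125
E[D²] = Var(D) + E[D]² = 1 + 1 = 2
E[Z] = 0.125 + 2 = 2.125

2.125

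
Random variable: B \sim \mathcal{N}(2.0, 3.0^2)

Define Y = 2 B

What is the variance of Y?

For Y = aB + b: Var(Y) = a² * Var(B)
Var(B) = 3.0^2 = 9
Var(Y) = 2² * 9 = 4 * 9 = 36

36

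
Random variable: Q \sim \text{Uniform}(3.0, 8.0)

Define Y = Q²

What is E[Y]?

Using E[X²] = Var(X) + (E[X])²:
E[Q] = 5.5
Var(Q) = (8 - 3)^2/12 = 2.0833333
E[Q²] = 2.0833333 + 5.5² = 2.0833333 + 30.25 = 32.333333

32.333333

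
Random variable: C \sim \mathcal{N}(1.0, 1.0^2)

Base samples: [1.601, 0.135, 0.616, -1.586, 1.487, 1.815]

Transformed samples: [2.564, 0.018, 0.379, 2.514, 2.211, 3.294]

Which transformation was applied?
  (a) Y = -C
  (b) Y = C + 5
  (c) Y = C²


Checking option (c) Y = C²:
  C = 1.601 -> Y = 2.564 ✓
  C = 0.135 -> Y = 0.018 ✓
  C = 0.616 -> Y = 0.379 ✓
All samples match this transformation.

(c) C²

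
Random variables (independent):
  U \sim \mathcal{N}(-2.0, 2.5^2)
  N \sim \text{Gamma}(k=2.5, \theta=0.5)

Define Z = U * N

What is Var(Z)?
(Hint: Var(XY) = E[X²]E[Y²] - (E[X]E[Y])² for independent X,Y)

Var(XY) = E[X²]E[Y²] - (E[X]E[Y])²
E[U] = -2, Var(U) = 6.25
E[N] = 1.25, Var(N) = 0.625
E[U²] = 6.25 + (-2)² = 10.25
E[N²] = 0.625 + 1.25² = 2.1875
Var(Z) = 10.25*2.1875 - (-2*1.25)²
= 22.421875 - 6.25 = 16.171875

16.171875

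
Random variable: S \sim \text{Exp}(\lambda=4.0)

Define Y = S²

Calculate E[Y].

E[S²] = Var(S) + (E[S])² = 0.0625 + 0.0625 = 0.125

0.125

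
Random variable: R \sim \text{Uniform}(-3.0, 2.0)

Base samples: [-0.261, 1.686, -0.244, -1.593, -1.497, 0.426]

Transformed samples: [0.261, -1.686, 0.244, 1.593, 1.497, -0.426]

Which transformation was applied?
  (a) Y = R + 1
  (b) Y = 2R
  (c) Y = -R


Checking option (c) Y = -R:
  R = -0.261 -> Y = 0.261 ✓
  R = 1.686 -> Y = -1.686 ✓
  R = -0.244 -> Y = 0.244 ✓
All samples match this transformation.

(c) -R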